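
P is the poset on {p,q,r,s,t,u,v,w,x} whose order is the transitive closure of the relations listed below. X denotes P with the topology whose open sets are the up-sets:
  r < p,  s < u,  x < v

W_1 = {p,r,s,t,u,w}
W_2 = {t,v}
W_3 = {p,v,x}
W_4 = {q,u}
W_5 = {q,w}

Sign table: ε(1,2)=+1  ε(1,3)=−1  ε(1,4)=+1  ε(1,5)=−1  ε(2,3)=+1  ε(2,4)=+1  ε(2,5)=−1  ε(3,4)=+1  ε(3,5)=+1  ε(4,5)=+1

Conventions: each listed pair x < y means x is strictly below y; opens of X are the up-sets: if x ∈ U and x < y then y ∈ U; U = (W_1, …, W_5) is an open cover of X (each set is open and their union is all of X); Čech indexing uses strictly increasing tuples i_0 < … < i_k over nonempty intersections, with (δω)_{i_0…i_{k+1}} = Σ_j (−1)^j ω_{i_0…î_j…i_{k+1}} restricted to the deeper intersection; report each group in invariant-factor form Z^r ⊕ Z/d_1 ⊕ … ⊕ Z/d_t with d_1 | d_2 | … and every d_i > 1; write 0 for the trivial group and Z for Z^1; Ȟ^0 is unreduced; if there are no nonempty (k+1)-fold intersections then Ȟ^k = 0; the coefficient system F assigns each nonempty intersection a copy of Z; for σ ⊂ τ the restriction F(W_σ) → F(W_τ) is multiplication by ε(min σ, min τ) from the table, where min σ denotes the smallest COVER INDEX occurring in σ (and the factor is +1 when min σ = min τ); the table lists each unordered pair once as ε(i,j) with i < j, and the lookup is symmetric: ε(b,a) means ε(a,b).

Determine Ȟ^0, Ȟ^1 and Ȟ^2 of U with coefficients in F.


Ȟ^0 = 0, Ȟ^1 = Z ⊕ Z/2 and Ȟ^2 = 0

nonempty overlaps:
  W12={t} W13={p} W14={u} W15={w} W23={v} W45={q}
C dims 5,6; δ0: rk 5, SNF 1^4·2
degree 0: 5−5−0 = 0 → Ȟ^0 ≅ 0
degree 1: 6−0−5 = 1 plus torsion [2] → Ȟ^1 ≅ Z ⊕ Z/2
degree 2: 0−0−0 = 0 → Ȟ^2 ≅ 0


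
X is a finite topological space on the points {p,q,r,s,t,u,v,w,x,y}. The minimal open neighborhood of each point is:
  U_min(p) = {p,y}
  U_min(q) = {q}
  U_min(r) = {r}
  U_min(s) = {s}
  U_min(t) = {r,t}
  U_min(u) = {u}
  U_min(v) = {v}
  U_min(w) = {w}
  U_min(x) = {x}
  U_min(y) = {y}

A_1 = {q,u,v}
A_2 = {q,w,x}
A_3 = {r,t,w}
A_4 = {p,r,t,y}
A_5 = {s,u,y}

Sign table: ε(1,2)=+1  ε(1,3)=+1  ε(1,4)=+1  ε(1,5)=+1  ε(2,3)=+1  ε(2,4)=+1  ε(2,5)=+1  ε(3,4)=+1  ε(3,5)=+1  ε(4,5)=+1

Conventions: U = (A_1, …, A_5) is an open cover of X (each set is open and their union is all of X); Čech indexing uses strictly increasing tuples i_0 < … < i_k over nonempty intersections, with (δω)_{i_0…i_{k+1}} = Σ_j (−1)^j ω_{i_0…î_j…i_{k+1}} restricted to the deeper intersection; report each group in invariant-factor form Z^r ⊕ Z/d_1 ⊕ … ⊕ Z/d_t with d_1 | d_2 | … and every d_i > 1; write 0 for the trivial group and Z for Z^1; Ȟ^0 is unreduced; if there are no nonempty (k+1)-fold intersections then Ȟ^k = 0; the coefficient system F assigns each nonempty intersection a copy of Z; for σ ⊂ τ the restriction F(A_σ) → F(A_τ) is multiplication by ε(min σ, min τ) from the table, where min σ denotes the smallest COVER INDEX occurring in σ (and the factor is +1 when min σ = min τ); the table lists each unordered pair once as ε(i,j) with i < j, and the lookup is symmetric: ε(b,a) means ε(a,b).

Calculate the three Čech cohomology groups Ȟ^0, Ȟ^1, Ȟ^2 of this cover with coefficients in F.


Ȟ^0 = Z, Ȟ^1 = Z, Ȟ^2 = 0

nerve of the cover:
  A12={q} A15={u} A23={w} A34={r,t} A45={y}
C dims 5,5; δ0: rk 4, SNF 1^4
Ȟ^0 = (5 − 4) − 0 = 1, so Ȟ^0 ≅ Z
Ȟ^1 = (5 − 0) − 4 = 1, so Ȟ^1 ≅ Z
Ȟ^2 = (0 − 0) − 0 = 0, so Ȟ^2 ≅ 0


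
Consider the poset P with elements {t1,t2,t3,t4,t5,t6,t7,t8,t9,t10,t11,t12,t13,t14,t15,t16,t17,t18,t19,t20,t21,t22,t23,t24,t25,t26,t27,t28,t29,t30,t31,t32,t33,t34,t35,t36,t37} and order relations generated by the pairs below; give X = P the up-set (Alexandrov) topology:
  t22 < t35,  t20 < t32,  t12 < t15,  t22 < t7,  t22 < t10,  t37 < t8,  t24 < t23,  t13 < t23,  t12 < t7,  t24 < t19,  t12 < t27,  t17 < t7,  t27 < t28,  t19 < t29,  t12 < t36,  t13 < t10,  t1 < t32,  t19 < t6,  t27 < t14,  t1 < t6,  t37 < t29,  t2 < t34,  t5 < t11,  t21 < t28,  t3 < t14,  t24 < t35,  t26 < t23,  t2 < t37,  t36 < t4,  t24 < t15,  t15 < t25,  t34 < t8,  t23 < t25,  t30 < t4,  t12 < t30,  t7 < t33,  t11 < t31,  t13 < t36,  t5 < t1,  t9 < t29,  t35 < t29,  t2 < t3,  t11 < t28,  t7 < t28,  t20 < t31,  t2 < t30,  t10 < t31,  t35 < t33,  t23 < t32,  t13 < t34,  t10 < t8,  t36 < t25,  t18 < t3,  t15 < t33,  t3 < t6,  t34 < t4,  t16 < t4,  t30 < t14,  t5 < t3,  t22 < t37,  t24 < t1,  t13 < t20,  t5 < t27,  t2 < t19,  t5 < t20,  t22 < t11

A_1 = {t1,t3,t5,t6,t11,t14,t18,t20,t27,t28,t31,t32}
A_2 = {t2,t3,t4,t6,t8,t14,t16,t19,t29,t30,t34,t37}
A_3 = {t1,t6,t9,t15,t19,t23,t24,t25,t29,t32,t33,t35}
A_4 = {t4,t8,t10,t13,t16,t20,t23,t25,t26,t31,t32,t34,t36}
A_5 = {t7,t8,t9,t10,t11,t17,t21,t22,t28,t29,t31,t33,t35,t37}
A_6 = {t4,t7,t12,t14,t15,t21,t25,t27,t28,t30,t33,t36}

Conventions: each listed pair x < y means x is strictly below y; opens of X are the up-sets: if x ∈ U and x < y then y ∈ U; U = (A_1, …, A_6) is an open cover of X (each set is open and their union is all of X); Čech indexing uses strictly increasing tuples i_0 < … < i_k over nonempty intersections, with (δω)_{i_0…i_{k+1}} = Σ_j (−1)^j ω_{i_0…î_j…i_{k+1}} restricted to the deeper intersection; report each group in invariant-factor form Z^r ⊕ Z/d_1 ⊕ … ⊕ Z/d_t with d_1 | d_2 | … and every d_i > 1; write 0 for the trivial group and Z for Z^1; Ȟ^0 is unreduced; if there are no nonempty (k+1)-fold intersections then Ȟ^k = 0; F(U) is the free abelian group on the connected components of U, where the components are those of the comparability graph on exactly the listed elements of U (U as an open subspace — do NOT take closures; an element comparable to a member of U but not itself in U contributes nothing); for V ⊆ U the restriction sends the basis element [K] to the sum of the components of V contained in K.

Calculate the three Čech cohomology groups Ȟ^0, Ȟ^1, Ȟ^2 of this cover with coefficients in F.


intersection data:
  A12={t3,t6,t14} A13={t1,t6,t32} A14={t20,t31,t32} A15={t11,t28,t31} A16={t14,t27,t28} A23={t6,t19,t29} A24={t4,t8,t16,t34} A25={t8,t29,t37} A26={t4,t14,t30} A34={t23,t25,t32} A35={t9,t29,t33,t35} A36={t15,t25,t33} A45={t8,t10,t31} A46={t4,t25,t36} A56={t7,t21,t28,t33}
  A123={t6} A126={t14} A134={t32} A145={t31} A156={t28} A235={t29} A245={t8} A246={t4} A346={t25} A356={t33}
components per intersection:
  A1: {t1,t3,t5,t6,t11,t14,t18,t20,t27,t28,t31,t32}
  A2: {t2,t3,t4,t6,t8,t14,t16,t19,t29,t30,t34,t37}
  A3: {t1,t6,t9,t15,t19,t23,t24,t25,t29,t32,t33,t35}
  A4: {t4,t8,t10,t13,t16,t20,t23,t25,t26,t31,t32,t34,t36}
  A5: {t7,t8,t9,t10,t11,t17,t21,t22,t28,t29,t31,t33,t35,t37}
  A6: {t4,t7,t12,t14,t15,t21,t25,t27,t28,t30,t33,t36}
  A12: {t3,t6,t14}
  A13: {t1,t6,t32}
  A14: {t20,t31,t32}
  A15: {t11,t28,t31}
  A16: {t14,t27,t28}
  A23: {t6,t19,t29}
  A24: {t4,t8,t16,t34}
  A25: {t8,t29,t37}
  A26: {t4,t14,t30}
  A34: {t23,t25,t32}
  A35: {t9,t29,t33,t35}
  A36: {t15,t25,t33}
  A45: {t8,t10,t31}
  A46: {t4,t25,t36}
  A56: {t7,t21,t28,t33}
  A123: {t6}
  A126: {t14}
  A134: {t32}
  A145: {t31}
  A156: {t28}
  A235: {t29}
  A245: {t8}
  A246: {t4}
  A346: {t25}
  A356: {t33}
C dims 6,15,10; δ0: rk 5, SNF 1^5; δ1: rk 10, SNF 1^9·2
Ȟ^0 = (6 − 5) − 0 = 1, so Ȟ^0 ≅ Z
Ȟ^1 = (15 − 10) − 5 = 0, so Ȟ^1 ≅ 0
Ȟ^2 = (10 − 0) − 10 = 0 plus torsion [2], so Ȟ^2 ≅ Z/2

Ȟ^0 = Z; Ȟ^1 = 0; Ȟ^2 = Z/2


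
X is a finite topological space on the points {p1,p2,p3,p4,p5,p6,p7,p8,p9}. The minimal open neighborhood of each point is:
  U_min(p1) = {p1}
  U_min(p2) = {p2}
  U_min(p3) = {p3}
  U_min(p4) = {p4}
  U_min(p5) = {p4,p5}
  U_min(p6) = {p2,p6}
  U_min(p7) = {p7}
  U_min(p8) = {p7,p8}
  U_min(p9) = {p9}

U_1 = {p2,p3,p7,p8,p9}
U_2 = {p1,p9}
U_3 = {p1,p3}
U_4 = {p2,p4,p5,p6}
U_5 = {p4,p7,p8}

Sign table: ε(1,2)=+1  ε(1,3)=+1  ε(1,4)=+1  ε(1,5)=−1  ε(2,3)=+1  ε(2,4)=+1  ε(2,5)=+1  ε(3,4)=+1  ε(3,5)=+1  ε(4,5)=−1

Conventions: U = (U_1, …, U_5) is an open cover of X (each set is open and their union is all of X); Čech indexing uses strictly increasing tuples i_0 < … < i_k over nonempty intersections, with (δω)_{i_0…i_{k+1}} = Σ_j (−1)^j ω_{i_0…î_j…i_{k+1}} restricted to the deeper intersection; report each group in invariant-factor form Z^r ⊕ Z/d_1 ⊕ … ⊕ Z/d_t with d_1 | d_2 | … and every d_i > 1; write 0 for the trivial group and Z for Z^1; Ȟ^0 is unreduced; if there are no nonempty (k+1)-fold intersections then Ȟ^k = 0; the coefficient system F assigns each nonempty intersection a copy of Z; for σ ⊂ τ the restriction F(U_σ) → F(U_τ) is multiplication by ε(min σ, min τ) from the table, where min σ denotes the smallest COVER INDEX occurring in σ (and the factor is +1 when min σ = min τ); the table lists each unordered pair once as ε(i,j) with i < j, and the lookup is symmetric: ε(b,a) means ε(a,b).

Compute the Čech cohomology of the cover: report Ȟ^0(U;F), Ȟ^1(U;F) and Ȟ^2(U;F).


nonempty intersections:
  U12={p9} U13={p3} U14={p2} U15={p7,p8} U23={p1} U45={p4}
C dims 5,6; δ0: rk 4, SNF 1^4
Ȟ^0: (5−4)−0=1 ⇒ Z
Ȟ^1: (6−0)−4=2 ⇒ Z^2
Ȟ^2: (0−0)−0=0 ⇒ 0

Ȟ^0(U;F) ≅ Z; Ȟ^1(U;F) ≅ Z^2; Ȟ^2(U;F) ≅ 0


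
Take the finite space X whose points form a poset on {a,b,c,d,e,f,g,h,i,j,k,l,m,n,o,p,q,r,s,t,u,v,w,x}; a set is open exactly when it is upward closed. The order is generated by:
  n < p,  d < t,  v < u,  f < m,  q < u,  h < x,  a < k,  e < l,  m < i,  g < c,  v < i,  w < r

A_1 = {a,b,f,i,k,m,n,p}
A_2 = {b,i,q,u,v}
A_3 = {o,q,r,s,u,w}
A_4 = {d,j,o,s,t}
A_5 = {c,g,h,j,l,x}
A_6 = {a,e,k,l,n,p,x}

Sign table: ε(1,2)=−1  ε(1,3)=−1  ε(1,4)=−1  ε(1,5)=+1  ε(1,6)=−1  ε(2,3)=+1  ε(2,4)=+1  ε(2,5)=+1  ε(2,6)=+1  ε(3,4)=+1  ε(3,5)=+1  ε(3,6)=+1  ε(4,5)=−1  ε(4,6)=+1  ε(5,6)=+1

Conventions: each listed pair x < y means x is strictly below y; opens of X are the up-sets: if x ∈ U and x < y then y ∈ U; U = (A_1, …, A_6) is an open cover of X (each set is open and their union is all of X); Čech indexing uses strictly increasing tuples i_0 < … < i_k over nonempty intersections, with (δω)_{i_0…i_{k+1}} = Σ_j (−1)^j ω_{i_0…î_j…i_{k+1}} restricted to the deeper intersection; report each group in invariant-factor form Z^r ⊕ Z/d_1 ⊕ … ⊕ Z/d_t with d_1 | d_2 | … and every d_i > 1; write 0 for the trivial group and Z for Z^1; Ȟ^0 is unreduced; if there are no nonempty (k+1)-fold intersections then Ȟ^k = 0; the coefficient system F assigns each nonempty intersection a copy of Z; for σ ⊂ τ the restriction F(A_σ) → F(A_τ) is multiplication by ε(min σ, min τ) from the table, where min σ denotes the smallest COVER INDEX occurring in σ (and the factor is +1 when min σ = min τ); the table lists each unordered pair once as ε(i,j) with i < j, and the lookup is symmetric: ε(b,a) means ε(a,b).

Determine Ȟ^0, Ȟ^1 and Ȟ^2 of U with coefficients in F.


Ȟ^0 = 0, Ȟ^1 = Z/2, Ȟ^2 = 0

nerve of the cover:
  A12={b,i} A16={a,k,n,p} A23={q,u} A34={o,s} A45={j} A56={l,x}
C dims 6,6; δ0: rk 6, SNF 1^5·2
Ȟ^0 = (6 − 6) − 0 = 0, so Ȟ^0 ≅ 0
Ȟ^1 = (6 − 0) − 6 = 0 plus torsion [2], so Ȟ^1 ≅ Z/2
Ȟ^2 = (0 − 0) − 0 = 0, so Ȟ^2 ≅ 0


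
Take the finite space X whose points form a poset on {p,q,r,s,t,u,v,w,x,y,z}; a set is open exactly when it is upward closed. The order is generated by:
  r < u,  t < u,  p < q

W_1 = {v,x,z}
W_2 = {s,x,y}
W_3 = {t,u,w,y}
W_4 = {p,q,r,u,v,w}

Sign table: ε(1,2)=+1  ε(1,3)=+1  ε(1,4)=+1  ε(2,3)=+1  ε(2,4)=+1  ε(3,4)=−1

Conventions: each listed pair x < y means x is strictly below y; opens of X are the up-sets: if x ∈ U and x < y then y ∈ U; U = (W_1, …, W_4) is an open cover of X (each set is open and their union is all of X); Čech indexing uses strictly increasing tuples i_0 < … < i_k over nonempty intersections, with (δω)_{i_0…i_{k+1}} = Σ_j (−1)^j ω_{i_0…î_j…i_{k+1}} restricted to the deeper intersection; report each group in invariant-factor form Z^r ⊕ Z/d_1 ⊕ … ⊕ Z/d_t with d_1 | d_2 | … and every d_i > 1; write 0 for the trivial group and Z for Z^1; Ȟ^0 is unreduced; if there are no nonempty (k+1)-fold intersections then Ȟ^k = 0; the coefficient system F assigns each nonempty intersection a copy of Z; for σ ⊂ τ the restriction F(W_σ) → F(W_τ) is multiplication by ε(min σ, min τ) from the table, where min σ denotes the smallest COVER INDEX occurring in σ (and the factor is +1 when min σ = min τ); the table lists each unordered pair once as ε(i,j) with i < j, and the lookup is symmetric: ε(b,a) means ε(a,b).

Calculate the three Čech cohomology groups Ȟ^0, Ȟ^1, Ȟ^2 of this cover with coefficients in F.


cover nerve:
  W12={x} W14={v} W23={y} W34={u,w}
C dims 4,4; δ0: rk 4, SNF 1^3·2
Ȟ^0: (4−4)−0=0 ⇒ 0
Ȟ^1: (4−0)−4=0 plus torsion [2] ⇒ Z/2
Ȟ^2: (0−0)−0=0 ⇒ 0

Ȟ^0 ≅ 0, Ȟ^1 ≅ Z/2, Ȟ^2 ≅ 0


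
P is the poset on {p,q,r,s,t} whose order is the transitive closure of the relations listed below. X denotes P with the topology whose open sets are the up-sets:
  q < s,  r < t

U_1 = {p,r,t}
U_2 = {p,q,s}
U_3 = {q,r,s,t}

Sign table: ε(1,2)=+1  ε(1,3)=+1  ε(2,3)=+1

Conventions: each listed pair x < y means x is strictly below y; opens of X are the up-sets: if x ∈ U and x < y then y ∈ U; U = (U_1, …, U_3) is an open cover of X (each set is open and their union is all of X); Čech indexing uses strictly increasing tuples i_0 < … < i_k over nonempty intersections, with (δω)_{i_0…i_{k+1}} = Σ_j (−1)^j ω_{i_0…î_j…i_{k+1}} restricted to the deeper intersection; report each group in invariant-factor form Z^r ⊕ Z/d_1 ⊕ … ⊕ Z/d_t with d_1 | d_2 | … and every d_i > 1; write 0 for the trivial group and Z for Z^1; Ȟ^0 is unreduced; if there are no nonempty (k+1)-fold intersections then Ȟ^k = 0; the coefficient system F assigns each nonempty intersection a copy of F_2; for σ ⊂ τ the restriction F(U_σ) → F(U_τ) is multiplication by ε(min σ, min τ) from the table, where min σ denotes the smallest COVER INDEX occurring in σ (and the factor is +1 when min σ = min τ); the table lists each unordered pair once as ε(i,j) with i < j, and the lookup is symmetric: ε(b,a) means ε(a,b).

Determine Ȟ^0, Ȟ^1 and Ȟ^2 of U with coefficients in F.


Ȟ^0 ≅ Z/2, Ȟ^1 ≅ Z/2, Ȟ^2 ≅ 0

nerve simplices:
  U12={p} U13={r,t} U23={q,s}
C dims 3,3; δ0: rk_F2 2
degree 0: 3−2−0 = 1 → Ȟ^0 ≅ Z/2
degree 1: 3−0−2 = 1 → Ȟ^1 ≅ Z/2
degree 2: 0−0−0 = 0 → Ȟ^2 ≅ 0


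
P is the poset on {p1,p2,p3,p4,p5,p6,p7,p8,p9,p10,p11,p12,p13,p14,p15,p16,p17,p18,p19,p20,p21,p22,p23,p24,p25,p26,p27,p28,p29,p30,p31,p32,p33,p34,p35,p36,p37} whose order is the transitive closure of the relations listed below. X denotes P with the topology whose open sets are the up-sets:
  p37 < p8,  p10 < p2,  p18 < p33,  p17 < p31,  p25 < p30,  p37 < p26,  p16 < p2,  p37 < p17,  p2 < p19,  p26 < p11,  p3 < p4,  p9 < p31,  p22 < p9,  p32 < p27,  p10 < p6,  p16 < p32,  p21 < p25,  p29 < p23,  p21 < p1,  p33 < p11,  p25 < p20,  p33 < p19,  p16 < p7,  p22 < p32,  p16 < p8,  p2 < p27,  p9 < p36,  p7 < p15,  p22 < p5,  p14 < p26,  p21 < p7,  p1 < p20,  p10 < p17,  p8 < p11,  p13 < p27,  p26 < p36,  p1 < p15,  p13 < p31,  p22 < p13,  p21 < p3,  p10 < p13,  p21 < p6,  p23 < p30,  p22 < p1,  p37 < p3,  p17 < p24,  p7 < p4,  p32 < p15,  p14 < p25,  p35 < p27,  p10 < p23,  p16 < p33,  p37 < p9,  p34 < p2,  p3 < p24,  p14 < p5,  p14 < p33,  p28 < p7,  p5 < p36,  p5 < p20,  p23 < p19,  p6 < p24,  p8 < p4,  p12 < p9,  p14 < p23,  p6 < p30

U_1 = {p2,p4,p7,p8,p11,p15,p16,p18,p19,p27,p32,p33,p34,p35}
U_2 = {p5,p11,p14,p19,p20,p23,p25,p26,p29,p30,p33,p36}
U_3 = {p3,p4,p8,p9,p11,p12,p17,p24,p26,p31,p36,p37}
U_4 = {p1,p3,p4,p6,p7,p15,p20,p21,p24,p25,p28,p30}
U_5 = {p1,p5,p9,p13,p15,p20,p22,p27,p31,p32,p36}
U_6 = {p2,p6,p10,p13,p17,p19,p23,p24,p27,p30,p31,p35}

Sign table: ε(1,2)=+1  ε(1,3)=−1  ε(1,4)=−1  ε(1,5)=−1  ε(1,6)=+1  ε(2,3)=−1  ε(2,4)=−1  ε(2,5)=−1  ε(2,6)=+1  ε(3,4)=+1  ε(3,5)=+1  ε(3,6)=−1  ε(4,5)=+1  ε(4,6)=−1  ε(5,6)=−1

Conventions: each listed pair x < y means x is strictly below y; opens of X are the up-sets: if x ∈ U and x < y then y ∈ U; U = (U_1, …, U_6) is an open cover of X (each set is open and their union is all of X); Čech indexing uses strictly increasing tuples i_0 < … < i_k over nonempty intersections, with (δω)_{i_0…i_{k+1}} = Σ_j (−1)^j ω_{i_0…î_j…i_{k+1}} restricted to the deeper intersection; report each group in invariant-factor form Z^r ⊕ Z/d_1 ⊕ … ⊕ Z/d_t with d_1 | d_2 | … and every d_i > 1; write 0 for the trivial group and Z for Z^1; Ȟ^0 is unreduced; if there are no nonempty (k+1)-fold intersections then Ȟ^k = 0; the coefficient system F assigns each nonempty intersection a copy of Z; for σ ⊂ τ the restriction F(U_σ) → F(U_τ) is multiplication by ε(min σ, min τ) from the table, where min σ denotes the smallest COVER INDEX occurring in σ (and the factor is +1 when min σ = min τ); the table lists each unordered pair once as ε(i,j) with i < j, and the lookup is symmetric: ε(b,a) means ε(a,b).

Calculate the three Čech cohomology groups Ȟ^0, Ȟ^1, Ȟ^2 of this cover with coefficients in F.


nonempty intersections:
  U12={p11,p19,p33} U13={p4,p8,p11} U14={p4,p7,p15} U15={p15,p27,p32} U16={p2,p19,p27,p35} U23={p11,p26,p36} U24={p20,p25,p30} U25={p5,p20,p36} U26={p19,p23,p30} U34={p3,p4,p24} U35={p9,p31,p36} U36={p17,p24,p31} U45={p1,p15,p20} U46={p6,p24,p30} U56={p13,p27,p31}
  U123={p11} U126={p19} U134={p4} U145={p15} U156={p27} U235={p36} U245={p20} U246={p30} U346={p24} U356={p31}
C dims 6,15,10; δ0: rk 5, SNF 1^5; δ1: rk 10, SNF 1^9·2
Ȟ^0: (6−5)−0=1 ⇒ Z
Ȟ^1: (15−10)−5=0 ⇒ 0
Ȟ^2: (10−0)−10=0 plus torsion [2] ⇒ Z/2

Ȟ^0(U;F) ≅ Z,  Ȟ^1(U;F) ≅ 0,  Ȟ^2(U;F) ≅ Z/2


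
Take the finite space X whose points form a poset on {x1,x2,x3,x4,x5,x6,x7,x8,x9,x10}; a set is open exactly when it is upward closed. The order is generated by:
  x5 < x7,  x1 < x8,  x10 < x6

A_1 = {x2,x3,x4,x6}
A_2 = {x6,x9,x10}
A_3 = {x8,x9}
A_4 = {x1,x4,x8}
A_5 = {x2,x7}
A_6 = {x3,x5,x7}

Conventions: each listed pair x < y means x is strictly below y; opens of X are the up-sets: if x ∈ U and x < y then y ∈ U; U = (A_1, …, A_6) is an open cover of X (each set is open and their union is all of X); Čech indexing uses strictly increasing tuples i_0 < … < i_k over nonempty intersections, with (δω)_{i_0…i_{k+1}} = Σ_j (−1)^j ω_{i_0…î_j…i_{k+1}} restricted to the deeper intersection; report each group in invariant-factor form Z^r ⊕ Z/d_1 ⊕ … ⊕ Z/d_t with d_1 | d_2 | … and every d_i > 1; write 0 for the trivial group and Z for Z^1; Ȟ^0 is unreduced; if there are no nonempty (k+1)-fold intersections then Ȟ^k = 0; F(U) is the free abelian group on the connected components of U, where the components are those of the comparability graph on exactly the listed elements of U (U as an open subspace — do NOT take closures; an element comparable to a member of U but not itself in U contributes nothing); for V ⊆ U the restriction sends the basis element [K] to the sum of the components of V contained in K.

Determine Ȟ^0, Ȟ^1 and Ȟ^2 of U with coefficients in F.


cover nerve:
  A12={x6} A14={x4} A15={x2} A16={x3} A23={x9} A34={x8} A56={x7}
components per intersection:
  A1: {x2} {x3} {x4} {x6}
  A2: {x6,x10} {x9}
  A3: {x8} {x9}
  A4: {x1,x8} {x4}
  A5: {x2} {x7}
  A6: {x3} {x5,x7}
  A12: {x6}
  A14: {x4}
  A15: {x2}
  A16: {x3}
  A23: {x9}
  A34: {x8}
  A56: {x7}
C dims 14,7; δ0: rk 7, SNF 1^7
Ȟ^0: (14−7)−0=7 ⇒ Z^7
Ȟ^1: (7−0)−7=0 ⇒ 0
Ȟ^2: (0−0)−0=0 ⇒ 0

Ȟ^0 = Z^7, Ȟ^1 = 0 and Ȟ^2 = 0


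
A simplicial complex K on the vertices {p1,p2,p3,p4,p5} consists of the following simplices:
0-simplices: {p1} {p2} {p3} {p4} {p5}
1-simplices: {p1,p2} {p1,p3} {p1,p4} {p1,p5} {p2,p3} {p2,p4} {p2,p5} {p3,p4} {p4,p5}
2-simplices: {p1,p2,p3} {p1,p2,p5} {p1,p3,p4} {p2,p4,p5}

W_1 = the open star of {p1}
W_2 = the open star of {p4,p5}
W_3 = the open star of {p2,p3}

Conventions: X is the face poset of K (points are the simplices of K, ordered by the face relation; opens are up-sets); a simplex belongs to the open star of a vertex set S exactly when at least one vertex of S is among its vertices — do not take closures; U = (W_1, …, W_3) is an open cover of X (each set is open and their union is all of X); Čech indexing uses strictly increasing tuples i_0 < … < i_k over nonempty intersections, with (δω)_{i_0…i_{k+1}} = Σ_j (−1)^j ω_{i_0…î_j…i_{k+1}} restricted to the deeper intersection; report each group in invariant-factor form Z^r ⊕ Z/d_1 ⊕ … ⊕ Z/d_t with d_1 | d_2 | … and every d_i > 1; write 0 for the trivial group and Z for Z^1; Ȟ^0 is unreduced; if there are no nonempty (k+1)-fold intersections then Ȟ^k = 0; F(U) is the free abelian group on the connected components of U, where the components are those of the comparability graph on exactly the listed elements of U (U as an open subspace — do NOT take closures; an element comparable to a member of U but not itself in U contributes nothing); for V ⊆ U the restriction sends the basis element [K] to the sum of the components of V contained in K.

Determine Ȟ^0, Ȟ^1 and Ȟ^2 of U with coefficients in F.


nerve simplices:
  W1={{p1},{p1,p2},{p1,p3},{p1,p4},{p1,p5},{p1,p2,p3},{p1,p2,p5},{p1,p3,p4}} W2={{p4},{p5},{p1,p4},{p1,p5},{p2,p4},{p2,p5},{p3,p4},{p4,p5},{p1,p2,p5},{p1,p3,p4},{p2,p4,p5}} W3={{p2},{p3},{p1,p2},{p1,p3},{p2,p3},{p2,p4},{p2,p5},{p3,p4},{p1,p2,p3},{p1,p2,p5},{p1,p3,p4},{p2,p4,p5}}
  W12={{p1,p4},{p1,p5},{p1,p2,p5},{p1,p3,p4}} W13={{p1,p2},{p1,p3},{p1,p2,p3},{p1,p2,p5},{p1,p3,p4}} W23={{p2,p4},{p2,p5},{p3,p4},{p1,p2,p5},{p1,p3,p4},{p2,p4,p5}}
  W123={{p1,p2,p5},{p1,p3,p4}}
components per intersection:
  W1: {{p1},{p1,p2},{p1,p3},{p1,p4},{p1,p5},{p1,p2,p3},{p1,p2,p5},{p1,p3,p4}}
  W2: {{p4},{p5},{p1,p4},{p1,p5},{p2,p4},{p2,p5},{p3,p4},{p4,p5},{p1,p2,p5},{p1,p3,p4},{p2,p4,p5}}
  W3: {{p2},{p3},{p1,p2},{p1,p3},{p2,p3},{p2,p4},{p2,p5},{p3,p4},{p1,p2,p3},{p1,p2,p5},{p1,p3,p4},{p2,p4,p5}}
  W12: {{p1,p4},{p1,p3,p4}} {{p1,p5},{p1,p2,p5}}
  W13: {{p1,p2},{p1,p3},{p1,p2,p3},{p1,p2,p5},{p1,p3,p4}}
  W23: {{p2,p4},{p2,p5},{p1,p2,p5},{p2,p4,p5}} {{p3,p4},{p1,p3,p4}}
  W123: {{p1,p2,p5}} {{p1,p3,p4}}
C dims 3,5,2; δ0: rk 2, SNF 1^2; δ1: rk 2, SNF 1^2
degree 0: 3−2−0 = 1 → Ȟ^0 ≅ Z
degree 1: 5−2−2 = 1 → Ȟ^1 ≅ Z
degree 2: 2−0−2 = 0 → Ȟ^2 ≅ 0

Ȟ^0 ≅ Z, Ȟ^1 ≅ Z and Ȟ^2 ≅ 0


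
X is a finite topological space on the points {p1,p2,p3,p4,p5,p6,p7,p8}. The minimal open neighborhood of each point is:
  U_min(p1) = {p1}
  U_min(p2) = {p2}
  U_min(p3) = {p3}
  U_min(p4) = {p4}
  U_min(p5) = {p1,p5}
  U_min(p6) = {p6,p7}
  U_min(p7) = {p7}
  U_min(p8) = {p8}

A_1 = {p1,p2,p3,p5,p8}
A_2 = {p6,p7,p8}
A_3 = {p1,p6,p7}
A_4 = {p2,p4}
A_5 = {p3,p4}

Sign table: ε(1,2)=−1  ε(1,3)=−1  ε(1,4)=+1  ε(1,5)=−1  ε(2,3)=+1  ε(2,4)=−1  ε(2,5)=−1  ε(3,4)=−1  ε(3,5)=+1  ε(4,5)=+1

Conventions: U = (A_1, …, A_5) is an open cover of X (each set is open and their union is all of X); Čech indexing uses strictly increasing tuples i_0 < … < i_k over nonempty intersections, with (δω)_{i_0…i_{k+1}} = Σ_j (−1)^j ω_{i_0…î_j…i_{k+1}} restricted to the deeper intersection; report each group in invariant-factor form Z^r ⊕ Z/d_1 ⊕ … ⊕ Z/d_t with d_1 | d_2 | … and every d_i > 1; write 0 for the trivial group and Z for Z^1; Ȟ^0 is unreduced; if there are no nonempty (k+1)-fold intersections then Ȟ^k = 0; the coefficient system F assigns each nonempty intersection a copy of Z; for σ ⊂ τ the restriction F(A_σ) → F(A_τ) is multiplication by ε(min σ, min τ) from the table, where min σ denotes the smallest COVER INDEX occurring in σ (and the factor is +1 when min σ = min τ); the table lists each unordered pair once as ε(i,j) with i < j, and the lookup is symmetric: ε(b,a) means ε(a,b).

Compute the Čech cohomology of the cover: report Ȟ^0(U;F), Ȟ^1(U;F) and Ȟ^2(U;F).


Ȟ^0 ≅ 0, Ȟ^1 ≅ Z ⊕ Z/2, Ȟ^2 ≅ 0

nonempty intersections:
  A12={p8} A13={p1} A14={p2} A15={p3} A23={p6,p7} A45={p4}
C dims 5,6; δ0: rk 5, SNF 1^4·2
Ȟ^0: (5−5)−0=0 ⇒ 0
Ȟ^1: (6−0)−5=1 plus torsion [2] ⇒ Z ⊕ Z/2
Ȟ^2: (0−0)−0=0 ⇒ 0


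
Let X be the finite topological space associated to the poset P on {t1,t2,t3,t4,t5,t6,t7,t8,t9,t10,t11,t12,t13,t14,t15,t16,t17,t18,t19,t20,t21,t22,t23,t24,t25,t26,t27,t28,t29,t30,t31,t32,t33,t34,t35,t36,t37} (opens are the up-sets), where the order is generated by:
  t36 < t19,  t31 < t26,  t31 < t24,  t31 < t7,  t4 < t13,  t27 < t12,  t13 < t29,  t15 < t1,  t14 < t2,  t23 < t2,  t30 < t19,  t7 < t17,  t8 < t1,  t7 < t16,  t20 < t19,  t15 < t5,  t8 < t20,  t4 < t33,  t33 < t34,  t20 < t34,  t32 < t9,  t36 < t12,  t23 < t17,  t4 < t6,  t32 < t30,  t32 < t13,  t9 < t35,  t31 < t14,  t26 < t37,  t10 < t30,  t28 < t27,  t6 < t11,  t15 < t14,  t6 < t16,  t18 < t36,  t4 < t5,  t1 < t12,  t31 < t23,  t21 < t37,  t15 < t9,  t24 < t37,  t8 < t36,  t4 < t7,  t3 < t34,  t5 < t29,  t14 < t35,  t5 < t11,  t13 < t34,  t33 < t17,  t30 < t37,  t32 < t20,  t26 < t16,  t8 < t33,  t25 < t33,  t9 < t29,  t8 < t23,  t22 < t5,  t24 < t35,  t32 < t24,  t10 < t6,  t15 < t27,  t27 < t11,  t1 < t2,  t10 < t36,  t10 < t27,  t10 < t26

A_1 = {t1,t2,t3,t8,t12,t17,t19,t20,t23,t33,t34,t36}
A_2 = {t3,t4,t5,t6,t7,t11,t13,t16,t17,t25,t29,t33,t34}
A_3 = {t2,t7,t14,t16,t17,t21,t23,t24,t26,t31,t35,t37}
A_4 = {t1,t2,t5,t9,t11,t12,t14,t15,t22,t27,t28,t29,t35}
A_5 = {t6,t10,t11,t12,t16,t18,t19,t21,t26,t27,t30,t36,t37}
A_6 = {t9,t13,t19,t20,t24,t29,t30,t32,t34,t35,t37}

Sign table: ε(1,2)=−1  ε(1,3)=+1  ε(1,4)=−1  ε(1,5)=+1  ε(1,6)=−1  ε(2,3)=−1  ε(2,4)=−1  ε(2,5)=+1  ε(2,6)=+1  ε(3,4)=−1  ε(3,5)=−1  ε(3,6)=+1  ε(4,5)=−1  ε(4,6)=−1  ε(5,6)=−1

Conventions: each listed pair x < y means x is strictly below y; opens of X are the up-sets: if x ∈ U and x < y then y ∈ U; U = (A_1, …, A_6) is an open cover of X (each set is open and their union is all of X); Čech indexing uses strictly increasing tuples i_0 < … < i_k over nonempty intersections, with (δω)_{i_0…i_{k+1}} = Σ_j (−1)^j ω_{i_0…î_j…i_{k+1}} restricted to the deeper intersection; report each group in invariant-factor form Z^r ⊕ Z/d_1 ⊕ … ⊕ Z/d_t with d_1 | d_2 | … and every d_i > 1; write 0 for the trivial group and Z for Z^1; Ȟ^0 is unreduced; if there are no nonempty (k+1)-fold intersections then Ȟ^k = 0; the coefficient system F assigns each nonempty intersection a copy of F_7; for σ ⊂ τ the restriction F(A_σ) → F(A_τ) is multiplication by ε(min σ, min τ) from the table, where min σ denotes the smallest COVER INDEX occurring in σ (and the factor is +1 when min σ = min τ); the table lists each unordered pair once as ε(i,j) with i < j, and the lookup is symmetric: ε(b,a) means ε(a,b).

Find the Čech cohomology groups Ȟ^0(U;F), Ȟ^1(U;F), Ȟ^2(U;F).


Ȟ^0(U;F) ≅ 0; Ȟ^1(U;F) ≅ 0; Ȟ^2(U;F) ≅ Z/7

cover nerve:
  A12={t3,t17,t33,t34} A13={t2,t17,t23} A14={t1,t2,t12} A15={t12,t19,t36} A16={t19,t20,t34} A23={t7,t16,t17} A24={t5,t11,t29} A25={t6,t11,t16} A26={t13,t29,t34} A34={t2,t14,t35} A35={t16,t21,t26,t37} A36={t24,t35,t37} A45={t11,t12,t27} A46={t9,t29,t35} A56={t19,t30,t37}
  A123={t17} A126={t34} A134={t2} A145={t12} A156={t19} A235={t16} A245={t11} A246={t29} A346={t35} A356={t37}
C dims 6,15,10; δ0: rk_F7 6; δ1: rk_F7 9
Ȟ^0: (6−6)−0=0 ⇒ 0
Ȟ^1: (15−9)−6=0 ⇒ 0
Ȟ^2: (10−0)−9=1 ⇒ Z/7


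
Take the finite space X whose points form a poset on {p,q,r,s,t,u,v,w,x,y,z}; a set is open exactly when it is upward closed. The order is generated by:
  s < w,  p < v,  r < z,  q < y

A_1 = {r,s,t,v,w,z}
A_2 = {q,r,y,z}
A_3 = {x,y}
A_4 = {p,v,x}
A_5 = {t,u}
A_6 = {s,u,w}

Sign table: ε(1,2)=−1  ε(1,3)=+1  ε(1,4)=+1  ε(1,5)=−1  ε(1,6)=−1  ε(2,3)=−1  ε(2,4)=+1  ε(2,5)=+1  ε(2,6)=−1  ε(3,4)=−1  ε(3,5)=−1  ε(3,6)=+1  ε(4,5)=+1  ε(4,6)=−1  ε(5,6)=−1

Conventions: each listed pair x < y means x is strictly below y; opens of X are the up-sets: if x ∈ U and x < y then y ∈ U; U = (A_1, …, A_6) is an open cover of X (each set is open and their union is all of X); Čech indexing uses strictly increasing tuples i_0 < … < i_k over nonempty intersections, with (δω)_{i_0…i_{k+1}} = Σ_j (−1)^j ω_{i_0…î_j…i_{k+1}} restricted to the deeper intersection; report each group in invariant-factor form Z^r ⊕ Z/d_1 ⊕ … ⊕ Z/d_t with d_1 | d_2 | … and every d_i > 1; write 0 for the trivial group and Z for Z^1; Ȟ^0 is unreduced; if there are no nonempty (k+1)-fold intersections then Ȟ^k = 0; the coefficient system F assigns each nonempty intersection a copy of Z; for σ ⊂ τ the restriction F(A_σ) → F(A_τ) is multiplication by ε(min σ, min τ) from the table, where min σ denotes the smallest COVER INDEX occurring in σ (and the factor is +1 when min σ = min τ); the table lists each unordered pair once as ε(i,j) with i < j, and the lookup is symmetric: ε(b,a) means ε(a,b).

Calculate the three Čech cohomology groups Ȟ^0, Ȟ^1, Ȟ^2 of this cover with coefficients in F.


nonempty overlaps:
  A12={r,z} A14={v} A15={t} A16={s,w} A23={y} A34={x} A56={u}
C dims 6,7; δ0: rk 6, SNF 1^5·2
degree 0: 6−6−0 = 0 → Ȟ^0 ≅ 0
degree 1: 7−0−6 = 1 plus torsion [2] → Ȟ^1 ≅ Z ⊕ Z/2
degree 2: 0−0−0 = 0 → Ȟ^2 ≅ 0

Ȟ^0 ≅ 0, Ȟ^1 ≅ Z ⊕ Z/2, Ȟ^2 ≅ 0


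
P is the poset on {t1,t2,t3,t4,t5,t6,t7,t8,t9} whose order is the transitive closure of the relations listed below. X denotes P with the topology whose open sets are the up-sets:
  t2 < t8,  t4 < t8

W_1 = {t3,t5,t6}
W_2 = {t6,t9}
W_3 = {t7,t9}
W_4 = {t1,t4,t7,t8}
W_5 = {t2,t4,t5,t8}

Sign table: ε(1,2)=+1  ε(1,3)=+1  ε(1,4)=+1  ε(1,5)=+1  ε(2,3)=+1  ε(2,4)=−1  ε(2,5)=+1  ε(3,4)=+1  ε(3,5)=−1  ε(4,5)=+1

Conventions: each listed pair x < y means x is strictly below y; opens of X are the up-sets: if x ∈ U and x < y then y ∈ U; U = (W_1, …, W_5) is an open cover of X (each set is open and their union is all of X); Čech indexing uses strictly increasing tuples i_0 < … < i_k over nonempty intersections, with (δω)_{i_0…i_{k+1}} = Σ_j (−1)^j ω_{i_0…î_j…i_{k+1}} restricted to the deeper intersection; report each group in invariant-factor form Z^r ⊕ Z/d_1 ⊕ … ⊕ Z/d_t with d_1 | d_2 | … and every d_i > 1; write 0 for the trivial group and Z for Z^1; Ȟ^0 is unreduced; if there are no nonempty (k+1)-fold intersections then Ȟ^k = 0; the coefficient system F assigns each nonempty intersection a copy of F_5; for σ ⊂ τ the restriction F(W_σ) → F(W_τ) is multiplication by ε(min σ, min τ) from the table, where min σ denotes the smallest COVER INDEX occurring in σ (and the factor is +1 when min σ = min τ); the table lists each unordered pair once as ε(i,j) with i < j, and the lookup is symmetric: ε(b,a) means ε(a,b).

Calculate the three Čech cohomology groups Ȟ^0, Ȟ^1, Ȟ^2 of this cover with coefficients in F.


Ȟ^0 ≅ Z/5, Ȟ^1 ≅ Z/5, Ȟ^2 ≅ 0

nonempty intersections:
  W12={t6} W15={t5} W23={t9} W34={t7} W45={t4,t8}
C dims 5,5; δ0: rk_F5 4
Ȟ^0: (5−4)−0=1 ⇒ Z/5
Ȟ^1: (5−0)−4=1 ⇒ Z/5
Ȟ^2: (0−0)−0=0 ⇒ 0


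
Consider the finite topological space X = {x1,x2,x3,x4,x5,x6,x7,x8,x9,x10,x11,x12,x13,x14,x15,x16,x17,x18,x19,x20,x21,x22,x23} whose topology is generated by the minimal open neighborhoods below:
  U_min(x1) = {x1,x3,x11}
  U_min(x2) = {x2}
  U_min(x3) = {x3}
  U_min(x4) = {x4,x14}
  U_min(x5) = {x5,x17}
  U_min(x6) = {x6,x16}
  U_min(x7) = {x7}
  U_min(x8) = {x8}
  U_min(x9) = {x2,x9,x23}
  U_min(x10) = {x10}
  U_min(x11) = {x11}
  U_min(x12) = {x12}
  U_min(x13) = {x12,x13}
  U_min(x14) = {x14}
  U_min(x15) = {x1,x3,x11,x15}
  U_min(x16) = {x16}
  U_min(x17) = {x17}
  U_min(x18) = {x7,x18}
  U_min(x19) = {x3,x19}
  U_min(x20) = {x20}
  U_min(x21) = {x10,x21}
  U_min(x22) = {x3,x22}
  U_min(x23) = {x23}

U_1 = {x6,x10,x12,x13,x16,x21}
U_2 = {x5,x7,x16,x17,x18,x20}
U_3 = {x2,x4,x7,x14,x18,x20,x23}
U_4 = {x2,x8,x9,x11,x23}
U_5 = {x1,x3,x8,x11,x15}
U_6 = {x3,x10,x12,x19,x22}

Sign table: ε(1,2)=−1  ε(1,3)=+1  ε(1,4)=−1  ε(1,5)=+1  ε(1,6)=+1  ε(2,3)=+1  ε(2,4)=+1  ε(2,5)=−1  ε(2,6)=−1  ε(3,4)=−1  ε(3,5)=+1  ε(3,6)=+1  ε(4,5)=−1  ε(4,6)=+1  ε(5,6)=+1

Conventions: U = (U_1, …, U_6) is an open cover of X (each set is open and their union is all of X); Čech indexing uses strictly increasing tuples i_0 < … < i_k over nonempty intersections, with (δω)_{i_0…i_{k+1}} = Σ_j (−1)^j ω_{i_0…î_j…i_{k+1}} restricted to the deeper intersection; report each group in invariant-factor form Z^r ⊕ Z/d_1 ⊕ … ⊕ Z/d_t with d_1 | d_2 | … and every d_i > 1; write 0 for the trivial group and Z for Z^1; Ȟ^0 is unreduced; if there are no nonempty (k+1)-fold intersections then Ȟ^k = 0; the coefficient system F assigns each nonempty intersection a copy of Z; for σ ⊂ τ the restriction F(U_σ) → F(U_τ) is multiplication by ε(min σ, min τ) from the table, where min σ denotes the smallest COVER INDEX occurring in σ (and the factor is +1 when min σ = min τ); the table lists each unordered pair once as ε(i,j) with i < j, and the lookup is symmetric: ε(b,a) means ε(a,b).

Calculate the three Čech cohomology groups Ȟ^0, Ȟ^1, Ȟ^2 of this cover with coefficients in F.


Ȟ^0(U;F) ≅ 0, Ȟ^1(U;F) ≅ Z/2, Ȟ^2(U;F) ≅ 0

nerve of the cover:
  U12={x16} U16={x10,x12} U23={x7,x18,x20} U34={x2,x23} U45={x8,x11} U56={x3}
C dims 6,6; δ0: rk 6, SNF 1^5·2
Ȟ^0 = (6 − 6) − 0 = 0, so Ȟ^0 ≅ 0
Ȟ^1 = (6 − 0) − 6 = 0 plus torsion [2], so Ȟ^1 ≅ Z/2
Ȟ^2 = (0 − 0) − 0 = 0, so Ȟ^2 ≅ 0


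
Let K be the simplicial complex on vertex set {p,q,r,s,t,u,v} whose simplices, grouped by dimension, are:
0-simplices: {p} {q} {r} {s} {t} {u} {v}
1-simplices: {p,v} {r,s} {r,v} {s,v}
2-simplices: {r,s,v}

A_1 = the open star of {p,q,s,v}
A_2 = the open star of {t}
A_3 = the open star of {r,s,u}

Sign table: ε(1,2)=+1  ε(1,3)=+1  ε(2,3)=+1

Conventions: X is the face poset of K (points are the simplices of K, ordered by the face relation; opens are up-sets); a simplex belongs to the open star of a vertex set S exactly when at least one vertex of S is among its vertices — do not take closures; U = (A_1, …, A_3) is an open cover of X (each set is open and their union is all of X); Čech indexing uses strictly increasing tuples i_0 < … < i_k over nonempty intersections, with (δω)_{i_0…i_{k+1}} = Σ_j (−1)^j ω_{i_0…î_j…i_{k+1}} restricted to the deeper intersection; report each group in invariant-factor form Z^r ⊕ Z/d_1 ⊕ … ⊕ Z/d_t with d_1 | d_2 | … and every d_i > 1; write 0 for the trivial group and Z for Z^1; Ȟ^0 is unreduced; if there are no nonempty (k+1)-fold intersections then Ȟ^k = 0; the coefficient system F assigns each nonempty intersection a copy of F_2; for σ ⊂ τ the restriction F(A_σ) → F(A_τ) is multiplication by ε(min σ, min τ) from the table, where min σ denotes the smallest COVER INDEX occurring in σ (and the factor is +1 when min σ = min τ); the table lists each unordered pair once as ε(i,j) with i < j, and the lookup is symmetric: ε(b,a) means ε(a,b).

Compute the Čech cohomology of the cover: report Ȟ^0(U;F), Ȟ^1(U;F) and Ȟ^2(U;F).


nerve simplices:
  A1={{p},{q},{s},{v},{p,v},{r,s},{r,v},{s,v},{r,s,v}} A2={{t}} A3={{r},{s},{u},{r,s},{r,v},{s,v},{r,s,v}}
  A13={{s},{r,s},{r,v},{s,v},{r,s,v}}
C dims 3,1; δ0: rk_F2 1
degree 0: 3−1−0 = 2 → Ȟ^0 ≅ Z/2 ⊕ Z/2
degree 1: 1−0−1 = 0 → Ȟ^1 ≅ 0
degree 2: 0−0−0 = 0 → Ȟ^2 ≅ 0

Ȟ^0 ≅ Z/2 ⊕ Z/2, Ȟ^1 ≅ 0 and Ȟ^2 ≅ 0


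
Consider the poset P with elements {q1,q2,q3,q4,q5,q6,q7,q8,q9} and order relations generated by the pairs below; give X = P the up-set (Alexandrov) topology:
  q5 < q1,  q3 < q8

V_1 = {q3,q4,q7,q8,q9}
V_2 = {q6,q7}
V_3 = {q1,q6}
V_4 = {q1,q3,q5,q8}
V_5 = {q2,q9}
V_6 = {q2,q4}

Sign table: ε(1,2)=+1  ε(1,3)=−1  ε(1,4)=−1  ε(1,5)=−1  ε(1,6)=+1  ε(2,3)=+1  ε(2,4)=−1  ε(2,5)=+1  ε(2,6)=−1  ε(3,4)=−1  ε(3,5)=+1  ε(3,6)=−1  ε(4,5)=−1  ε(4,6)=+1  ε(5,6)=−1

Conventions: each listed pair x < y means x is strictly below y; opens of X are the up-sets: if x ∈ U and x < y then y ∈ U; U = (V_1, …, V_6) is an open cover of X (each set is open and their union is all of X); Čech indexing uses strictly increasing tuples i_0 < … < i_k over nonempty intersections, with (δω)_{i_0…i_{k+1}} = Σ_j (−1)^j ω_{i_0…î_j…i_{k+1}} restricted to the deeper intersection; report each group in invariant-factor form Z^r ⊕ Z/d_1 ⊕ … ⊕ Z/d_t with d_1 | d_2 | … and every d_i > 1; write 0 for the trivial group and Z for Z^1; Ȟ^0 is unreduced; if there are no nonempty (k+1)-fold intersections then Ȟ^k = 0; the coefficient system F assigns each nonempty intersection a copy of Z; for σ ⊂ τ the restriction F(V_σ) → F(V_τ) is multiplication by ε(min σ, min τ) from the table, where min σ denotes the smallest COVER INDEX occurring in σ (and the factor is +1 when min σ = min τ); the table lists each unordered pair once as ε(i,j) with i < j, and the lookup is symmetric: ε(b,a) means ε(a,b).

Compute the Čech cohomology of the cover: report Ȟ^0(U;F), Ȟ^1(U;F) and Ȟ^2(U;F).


Ȟ^0 ≅ Z,  Ȟ^1 ≅ Z^2,  Ȟ^2 ≅ 0

nonempty overlaps:
  V12={q7} V14={q3,q8} V15={q9} V16={q4} V23={q6} V34={q1} V56={q2}
C dims 6,7; δ0: rk 5, SNF 1^5
degree 0: 6−5−0 = 1 → Ȟ^0 ≅ Z
degree 1: 7−0−5 = 2 → Ȟ^1 ≅ Z^2
degree 2: 0−0−0 = 0 → Ȟ^2 ≅ 0


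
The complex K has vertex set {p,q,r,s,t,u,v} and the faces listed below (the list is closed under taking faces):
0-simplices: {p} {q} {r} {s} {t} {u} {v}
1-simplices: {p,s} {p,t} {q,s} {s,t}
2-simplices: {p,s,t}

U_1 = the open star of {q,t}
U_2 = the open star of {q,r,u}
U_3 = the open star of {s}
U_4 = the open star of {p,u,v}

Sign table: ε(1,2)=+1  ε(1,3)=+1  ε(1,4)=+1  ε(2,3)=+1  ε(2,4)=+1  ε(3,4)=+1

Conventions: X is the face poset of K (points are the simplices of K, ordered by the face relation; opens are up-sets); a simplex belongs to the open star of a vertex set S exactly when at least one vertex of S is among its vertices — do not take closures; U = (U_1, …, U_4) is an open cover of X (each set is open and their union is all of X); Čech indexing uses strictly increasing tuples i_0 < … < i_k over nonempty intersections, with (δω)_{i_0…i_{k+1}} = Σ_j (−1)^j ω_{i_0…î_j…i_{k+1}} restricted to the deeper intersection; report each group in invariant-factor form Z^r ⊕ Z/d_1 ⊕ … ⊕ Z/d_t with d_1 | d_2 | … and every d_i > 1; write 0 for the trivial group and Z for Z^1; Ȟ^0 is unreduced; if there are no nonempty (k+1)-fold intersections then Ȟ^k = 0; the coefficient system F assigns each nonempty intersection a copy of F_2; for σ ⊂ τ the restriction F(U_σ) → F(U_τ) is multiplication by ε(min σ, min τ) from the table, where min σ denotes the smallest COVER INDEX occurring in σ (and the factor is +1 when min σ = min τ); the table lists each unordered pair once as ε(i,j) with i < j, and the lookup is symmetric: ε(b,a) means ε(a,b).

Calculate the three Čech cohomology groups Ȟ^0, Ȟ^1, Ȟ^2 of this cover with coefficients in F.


Ȟ^0(U;F) ≅ Z/2, Ȟ^1(U;F) ≅ Z/2, Ȟ^2(U;F) ≅ 0

nerve of the cover:
  U1={{q},{t},{p,t},{q,s},{s,t},{p,s,t}} U2={{q},{r},{u},{q,s}} U3={{s},{p,s},{q,s},{s,t},{p,s,t}} U4={{p},{u},{v},{p,s},{p,t},{p,s,t}}
  U12={{q},{q,s}} U13={{q,s},{s,t},{p,s,t}} U14={{p,t},{p,s,t}} U23={{q,s}} U24={{u}} U34={{p,s},{p,s,t}}
  U123={{q,s}} U134={{p,s,t}}
C dims 4,6,2; δ0: rk_F2 3; δ1: rk_F2 2
Ȟ^0 = (4 − 3) − 0 = 1, so Ȟ^0 ≅ Z/2
Ȟ^1 = (6 − 2) − 3 = 1, so Ȟ^1 ≅ Z/2
Ȟ^2 = (2 − 0) − 2 = 0, so Ȟ^2 ≅ 0


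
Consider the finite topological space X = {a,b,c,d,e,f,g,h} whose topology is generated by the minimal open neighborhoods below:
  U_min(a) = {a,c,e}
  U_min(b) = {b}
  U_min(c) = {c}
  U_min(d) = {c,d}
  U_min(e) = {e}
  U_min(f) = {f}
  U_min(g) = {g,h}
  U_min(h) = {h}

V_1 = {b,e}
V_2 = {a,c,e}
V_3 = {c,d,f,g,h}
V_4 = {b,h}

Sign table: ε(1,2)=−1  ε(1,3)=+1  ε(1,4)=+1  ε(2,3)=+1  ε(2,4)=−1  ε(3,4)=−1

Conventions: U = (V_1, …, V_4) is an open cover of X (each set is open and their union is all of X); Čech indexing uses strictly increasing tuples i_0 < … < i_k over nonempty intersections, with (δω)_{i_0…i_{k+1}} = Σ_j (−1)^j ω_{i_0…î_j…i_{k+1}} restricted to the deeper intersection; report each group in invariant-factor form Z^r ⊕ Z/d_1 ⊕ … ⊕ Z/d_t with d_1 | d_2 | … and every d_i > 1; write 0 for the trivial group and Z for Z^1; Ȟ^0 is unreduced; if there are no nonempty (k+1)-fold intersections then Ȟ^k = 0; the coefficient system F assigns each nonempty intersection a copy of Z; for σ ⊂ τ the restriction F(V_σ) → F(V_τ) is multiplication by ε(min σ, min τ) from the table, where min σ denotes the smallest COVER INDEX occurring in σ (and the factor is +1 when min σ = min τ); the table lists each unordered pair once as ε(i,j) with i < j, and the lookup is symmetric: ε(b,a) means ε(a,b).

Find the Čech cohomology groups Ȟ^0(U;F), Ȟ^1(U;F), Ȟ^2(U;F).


nonempty intersections:
  V12={e} V14={b} V23={c} V34={h}
C dims 4,4; δ0: rk 3, SNF 1^3
Ȟ^0: (4−3)−0=1 ⇒ Z
Ȟ^1: (4−0)−3=1 ⇒ Z
Ȟ^2: (0−0)−0=0 ⇒ 0

Ȟ^0 = Z, Ȟ^1 = Z, Ȟ^2 = 0
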